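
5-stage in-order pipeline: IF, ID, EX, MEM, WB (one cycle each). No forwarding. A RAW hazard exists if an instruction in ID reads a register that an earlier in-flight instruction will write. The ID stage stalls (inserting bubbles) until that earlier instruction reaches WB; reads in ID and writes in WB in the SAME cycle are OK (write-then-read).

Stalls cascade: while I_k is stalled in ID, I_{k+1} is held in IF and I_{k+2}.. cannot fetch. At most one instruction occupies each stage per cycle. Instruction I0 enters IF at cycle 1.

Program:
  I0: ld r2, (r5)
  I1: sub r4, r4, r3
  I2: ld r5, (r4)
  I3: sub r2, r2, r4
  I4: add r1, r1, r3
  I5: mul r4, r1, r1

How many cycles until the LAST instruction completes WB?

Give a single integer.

Answer: 14

Derivation:
I0 ld r2 <- r5: IF@1 ID@2 stall=0 (-) EX@3 MEM@4 WB@5
I1 sub r4 <- r4,r3: IF@2 ID@3 stall=0 (-) EX@4 MEM@5 WB@6
I2 ld r5 <- r4: IF@3 ID@4 stall=2 (RAW on I1.r4 (WB@6)) EX@7 MEM@8 WB@9
I3 sub r2 <- r2,r4: IF@4 ID@7 stall=0 (-) EX@8 MEM@9 WB@10
I4 add r1 <- r1,r3: IF@7 ID@8 stall=0 (-) EX@9 MEM@10 WB@11
I5 mul r4 <- r1,r1: IF@8 ID@9 stall=2 (RAW on I4.r1 (WB@11)) EX@12 MEM@13 WB@14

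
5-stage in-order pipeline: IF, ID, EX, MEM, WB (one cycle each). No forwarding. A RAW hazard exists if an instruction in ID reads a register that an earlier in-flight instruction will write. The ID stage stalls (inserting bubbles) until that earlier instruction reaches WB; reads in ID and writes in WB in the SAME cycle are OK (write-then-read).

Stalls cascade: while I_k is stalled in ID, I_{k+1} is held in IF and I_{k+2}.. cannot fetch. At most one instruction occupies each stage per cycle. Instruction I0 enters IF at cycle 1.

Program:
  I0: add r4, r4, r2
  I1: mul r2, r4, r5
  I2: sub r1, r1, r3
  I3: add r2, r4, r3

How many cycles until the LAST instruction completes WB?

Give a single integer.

Answer: 10

Derivation:
I0 add r4 <- r4,r2: IF@1 ID@2 stall=0 (-) EX@3 MEM@4 WB@5
I1 mul r2 <- r4,r5: IF@2 ID@3 stall=2 (RAW on I0.r4 (WB@5)) EX@6 MEM@7 WB@8
I2 sub r1 <- r1,r3: IF@3 ID@6 stall=0 (-) EX@7 MEM@8 WB@9
I3 add r2 <- r4,r3: IF@6 ID@7 stall=0 (-) EX@8 MEM@9 WB@10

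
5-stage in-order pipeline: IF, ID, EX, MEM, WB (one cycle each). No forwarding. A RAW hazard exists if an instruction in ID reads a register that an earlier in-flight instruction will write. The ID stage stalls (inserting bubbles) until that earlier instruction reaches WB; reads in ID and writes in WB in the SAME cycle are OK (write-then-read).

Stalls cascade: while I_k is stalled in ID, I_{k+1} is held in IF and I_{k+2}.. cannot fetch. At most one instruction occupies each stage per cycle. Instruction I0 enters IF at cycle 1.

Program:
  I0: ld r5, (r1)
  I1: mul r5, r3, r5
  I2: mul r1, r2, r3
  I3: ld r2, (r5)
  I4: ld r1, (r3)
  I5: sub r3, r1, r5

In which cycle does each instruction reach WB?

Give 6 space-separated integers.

Answer: 5 8 9 11 12 15

Derivation:
I0 ld r5 <- r1: IF@1 ID@2 stall=0 (-) EX@3 MEM@4 WB@5
I1 mul r5 <- r3,r5: IF@2 ID@3 stall=2 (RAW on I0.r5 (WB@5)) EX@6 MEM@7 WB@8
I2 mul r1 <- r2,r3: IF@3 ID@6 stall=0 (-) EX@7 MEM@8 WB@9
I3 ld r2 <- r5: IF@6 ID@7 stall=1 (RAW on I1.r5 (WB@8)) EX@9 MEM@10 WB@11
I4 ld r1 <- r3: IF@7 ID@9 stall=0 (-) EX@10 MEM@11 WB@12
I5 sub r3 <- r1,r5: IF@9 ID@10 stall=2 (RAW on I4.r1 (WB@12)) EX@13 MEM@14 WB@15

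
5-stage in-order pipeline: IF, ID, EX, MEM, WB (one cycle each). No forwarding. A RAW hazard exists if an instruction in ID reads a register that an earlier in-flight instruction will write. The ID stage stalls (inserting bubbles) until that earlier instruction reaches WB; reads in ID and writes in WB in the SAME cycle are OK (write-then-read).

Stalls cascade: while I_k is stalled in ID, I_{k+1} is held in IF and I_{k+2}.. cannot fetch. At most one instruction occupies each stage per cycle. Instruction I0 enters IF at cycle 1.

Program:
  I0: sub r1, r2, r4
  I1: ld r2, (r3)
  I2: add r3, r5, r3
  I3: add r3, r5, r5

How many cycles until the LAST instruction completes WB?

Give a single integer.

Answer: 8

Derivation:
I0 sub r1 <- r2,r4: IF@1 ID@2 stall=0 (-) EX@3 MEM@4 WB@5
I1 ld r2 <- r3: IF@2 ID@3 stall=0 (-) EX@4 MEM@5 WB@6
I2 add r3 <- r5,r3: IF@3 ID@4 stall=0 (-) EX@5 MEM@6 WB@7
I3 add r3 <- r5,r5: IF@4 ID@5 stall=0 (-) EX@6 MEM@7 WB@8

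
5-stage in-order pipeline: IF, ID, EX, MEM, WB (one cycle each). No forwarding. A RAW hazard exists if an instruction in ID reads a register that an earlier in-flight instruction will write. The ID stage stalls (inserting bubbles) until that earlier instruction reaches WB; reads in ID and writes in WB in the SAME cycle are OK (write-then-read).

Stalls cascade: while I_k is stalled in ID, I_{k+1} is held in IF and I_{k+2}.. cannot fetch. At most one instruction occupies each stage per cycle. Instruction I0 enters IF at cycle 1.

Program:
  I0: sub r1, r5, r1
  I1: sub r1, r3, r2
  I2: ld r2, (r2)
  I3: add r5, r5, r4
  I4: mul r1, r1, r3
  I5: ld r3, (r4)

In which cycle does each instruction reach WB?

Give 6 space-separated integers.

Answer: 5 6 7 8 9 10

Derivation:
I0 sub r1 <- r5,r1: IF@1 ID@2 stall=0 (-) EX@3 MEM@4 WB@5
I1 sub r1 <- r3,r2: IF@2 ID@3 stall=0 (-) EX@4 MEM@5 WB@6
I2 ld r2 <- r2: IF@3 ID@4 stall=0 (-) EX@5 MEM@6 WB@7
I3 add r5 <- r5,r4: IF@4 ID@5 stall=0 (-) EX@6 MEM@7 WB@8
I4 mul r1 <- r1,r3: IF@5 ID@6 stall=0 (-) EX@7 MEM@8 WB@9
I5 ld r3 <- r4: IF@6 ID@7 stall=0 (-) EX@8 MEM@9 WB@10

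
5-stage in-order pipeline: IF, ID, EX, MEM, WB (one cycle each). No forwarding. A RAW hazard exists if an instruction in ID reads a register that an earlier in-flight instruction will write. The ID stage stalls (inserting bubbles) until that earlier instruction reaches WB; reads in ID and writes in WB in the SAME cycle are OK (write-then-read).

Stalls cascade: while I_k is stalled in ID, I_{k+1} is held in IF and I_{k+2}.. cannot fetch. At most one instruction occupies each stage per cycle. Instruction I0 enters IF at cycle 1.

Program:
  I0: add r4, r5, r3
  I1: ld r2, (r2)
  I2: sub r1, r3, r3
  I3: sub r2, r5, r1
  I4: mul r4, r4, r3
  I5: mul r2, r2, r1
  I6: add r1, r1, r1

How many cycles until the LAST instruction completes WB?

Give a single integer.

I0 add r4 <- r5,r3: IF@1 ID@2 stall=0 (-) EX@3 MEM@4 WB@5
I1 ld r2 <- r2: IF@2 ID@3 stall=0 (-) EX@4 MEM@5 WB@6
I2 sub r1 <- r3,r3: IF@3 ID@4 stall=0 (-) EX@5 MEM@6 WB@7
I3 sub r2 <- r5,r1: IF@4 ID@5 stall=2 (RAW on I2.r1 (WB@7)) EX@8 MEM@9 WB@10
I4 mul r4 <- r4,r3: IF@5 ID@8 stall=0 (-) EX@9 MEM@10 WB@11
I5 mul r2 <- r2,r1: IF@8 ID@9 stall=1 (RAW on I3.r2 (WB@10)) EX@11 MEM@12 WB@13
I6 add r1 <- r1,r1: IF@9 ID@11 stall=0 (-) EX@12 MEM@13 WB@14

Answer: 14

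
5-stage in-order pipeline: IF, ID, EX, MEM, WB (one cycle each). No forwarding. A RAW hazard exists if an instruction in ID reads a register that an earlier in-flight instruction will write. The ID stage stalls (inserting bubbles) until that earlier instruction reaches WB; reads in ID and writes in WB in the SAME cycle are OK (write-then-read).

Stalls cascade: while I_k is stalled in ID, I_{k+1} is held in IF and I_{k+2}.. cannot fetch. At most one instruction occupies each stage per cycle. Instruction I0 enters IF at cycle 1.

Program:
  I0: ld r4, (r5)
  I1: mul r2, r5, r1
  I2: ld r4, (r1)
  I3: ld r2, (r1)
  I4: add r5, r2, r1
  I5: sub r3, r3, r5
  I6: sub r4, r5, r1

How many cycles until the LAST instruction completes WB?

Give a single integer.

Answer: 15

Derivation:
I0 ld r4 <- r5: IF@1 ID@2 stall=0 (-) EX@3 MEM@4 WB@5
I1 mul r2 <- r5,r1: IF@2 ID@3 stall=0 (-) EX@4 MEM@5 WB@6
I2 ld r4 <- r1: IF@3 ID@4 stall=0 (-) EX@5 MEM@6 WB@7
I3 ld r2 <- r1: IF@4 ID@5 stall=0 (-) EX@6 MEM@7 WB@8
I4 add r5 <- r2,r1: IF@5 ID@6 stall=2 (RAW on I3.r2 (WB@8)) EX@9 MEM@10 WB@11
I5 sub r3 <- r3,r5: IF@6 ID@9 stall=2 (RAW on I4.r5 (WB@11)) EX@12 MEM@13 WB@14
I6 sub r4 <- r5,r1: IF@9 ID@12 stall=0 (-) EX@13 MEM@14 WB@15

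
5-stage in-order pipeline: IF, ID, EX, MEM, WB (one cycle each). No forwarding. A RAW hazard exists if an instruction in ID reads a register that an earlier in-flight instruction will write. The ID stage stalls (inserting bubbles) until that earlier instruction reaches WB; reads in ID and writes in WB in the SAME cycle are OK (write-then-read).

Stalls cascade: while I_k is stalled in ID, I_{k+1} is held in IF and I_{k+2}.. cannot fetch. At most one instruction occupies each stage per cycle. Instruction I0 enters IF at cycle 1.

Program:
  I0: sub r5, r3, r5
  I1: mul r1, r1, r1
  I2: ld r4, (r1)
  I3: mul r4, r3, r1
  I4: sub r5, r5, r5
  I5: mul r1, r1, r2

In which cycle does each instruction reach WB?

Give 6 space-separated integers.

I0 sub r5 <- r3,r5: IF@1 ID@2 stall=0 (-) EX@3 MEM@4 WB@5
I1 mul r1 <- r1,r1: IF@2 ID@3 stall=0 (-) EX@4 MEM@5 WB@6
I2 ld r4 <- r1: IF@3 ID@4 stall=2 (RAW on I1.r1 (WB@6)) EX@7 MEM@8 WB@9
I3 mul r4 <- r3,r1: IF@4 ID@7 stall=0 (-) EX@8 MEM@9 WB@10
I4 sub r5 <- r5,r5: IF@7 ID@8 stall=0 (-) EX@9 MEM@10 WB@11
I5 mul r1 <- r1,r2: IF@8 ID@9 stall=0 (-) EX@10 MEM@11 WB@12

Answer: 5 6 9 10 11 12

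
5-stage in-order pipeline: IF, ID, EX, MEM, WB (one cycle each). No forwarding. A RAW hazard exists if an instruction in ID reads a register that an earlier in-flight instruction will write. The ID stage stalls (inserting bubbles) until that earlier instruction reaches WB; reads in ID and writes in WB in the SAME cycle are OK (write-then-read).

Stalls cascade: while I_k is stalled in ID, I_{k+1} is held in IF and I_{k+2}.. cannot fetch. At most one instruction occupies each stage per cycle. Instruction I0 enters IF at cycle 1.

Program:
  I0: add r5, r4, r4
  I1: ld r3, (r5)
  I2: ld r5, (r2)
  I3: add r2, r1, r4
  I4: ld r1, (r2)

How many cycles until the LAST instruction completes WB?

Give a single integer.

Answer: 13

Derivation:
I0 add r5 <- r4,r4: IF@1 ID@2 stall=0 (-) EX@3 MEM@4 WB@5
I1 ld r3 <- r5: IF@2 ID@3 stall=2 (RAW on I0.r5 (WB@5)) EX@6 MEM@7 WB@8
I2 ld r5 <- r2: IF@3 ID@6 stall=0 (-) EX@7 MEM@8 WB@9
I3 add r2 <- r1,r4: IF@6 ID@7 stall=0 (-) EX@8 MEM@9 WB@10
I4 ld r1 <- r2: IF@7 ID@8 stall=2 (RAW on I3.r2 (WB@10)) EX@11 MEM@12 WB@13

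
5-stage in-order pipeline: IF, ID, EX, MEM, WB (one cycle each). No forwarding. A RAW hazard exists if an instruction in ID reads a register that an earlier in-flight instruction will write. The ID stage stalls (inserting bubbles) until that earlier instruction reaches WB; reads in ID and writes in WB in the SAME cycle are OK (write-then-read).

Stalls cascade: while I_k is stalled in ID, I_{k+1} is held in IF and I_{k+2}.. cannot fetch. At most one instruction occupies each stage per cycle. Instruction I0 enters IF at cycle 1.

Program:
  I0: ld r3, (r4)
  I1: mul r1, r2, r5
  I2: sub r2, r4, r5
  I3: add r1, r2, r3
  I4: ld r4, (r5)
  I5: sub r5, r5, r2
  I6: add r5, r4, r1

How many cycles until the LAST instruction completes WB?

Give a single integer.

Answer: 14

Derivation:
I0 ld r3 <- r4: IF@1 ID@2 stall=0 (-) EX@3 MEM@4 WB@5
I1 mul r1 <- r2,r5: IF@2 ID@3 stall=0 (-) EX@4 MEM@5 WB@6
I2 sub r2 <- r4,r5: IF@3 ID@4 stall=0 (-) EX@5 MEM@6 WB@7
I3 add r1 <- r2,r3: IF@4 ID@5 stall=2 (RAW on I2.r2 (WB@7)) EX@8 MEM@9 WB@10
I4 ld r4 <- r5: IF@5 ID@8 stall=0 (-) EX@9 MEM@10 WB@11
I5 sub r5 <- r5,r2: IF@8 ID@9 stall=0 (-) EX@10 MEM@11 WB@12
I6 add r5 <- r4,r1: IF@9 ID@10 stall=1 (RAW on I4.r4 (WB@11)) EX@12 MEM@13 WB@14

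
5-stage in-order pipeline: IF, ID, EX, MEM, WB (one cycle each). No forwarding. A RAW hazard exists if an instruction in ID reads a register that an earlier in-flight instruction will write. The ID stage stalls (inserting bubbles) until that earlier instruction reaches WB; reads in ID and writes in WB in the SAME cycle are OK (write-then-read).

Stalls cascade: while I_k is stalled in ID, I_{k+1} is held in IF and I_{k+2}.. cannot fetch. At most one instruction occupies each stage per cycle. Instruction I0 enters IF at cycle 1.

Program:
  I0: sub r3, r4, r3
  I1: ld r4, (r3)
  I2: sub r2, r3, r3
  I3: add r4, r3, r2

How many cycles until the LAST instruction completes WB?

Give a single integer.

I0 sub r3 <- r4,r3: IF@1 ID@2 stall=0 (-) EX@3 MEM@4 WB@5
I1 ld r4 <- r3: IF@2 ID@3 stall=2 (RAW on I0.r3 (WB@5)) EX@6 MEM@7 WB@8
I2 sub r2 <- r3,r3: IF@3 ID@6 stall=0 (-) EX@7 MEM@8 WB@9
I3 add r4 <- r3,r2: IF@6 ID@7 stall=2 (RAW on I2.r2 (WB@9)) EX@10 MEM@11 WB@12

Answer: 12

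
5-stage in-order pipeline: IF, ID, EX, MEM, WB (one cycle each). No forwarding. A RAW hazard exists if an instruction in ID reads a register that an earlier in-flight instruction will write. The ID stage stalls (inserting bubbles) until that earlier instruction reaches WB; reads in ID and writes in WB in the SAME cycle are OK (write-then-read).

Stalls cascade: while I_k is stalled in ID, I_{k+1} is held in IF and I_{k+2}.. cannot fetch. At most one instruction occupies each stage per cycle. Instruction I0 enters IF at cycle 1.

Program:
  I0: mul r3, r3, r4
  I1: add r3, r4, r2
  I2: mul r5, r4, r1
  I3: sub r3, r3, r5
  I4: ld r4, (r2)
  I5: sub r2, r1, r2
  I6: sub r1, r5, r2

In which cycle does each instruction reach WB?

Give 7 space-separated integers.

I0 mul r3 <- r3,r4: IF@1 ID@2 stall=0 (-) EX@3 MEM@4 WB@5
I1 add r3 <- r4,r2: IF@2 ID@3 stall=0 (-) EX@4 MEM@5 WB@6
I2 mul r5 <- r4,r1: IF@3 ID@4 stall=0 (-) EX@5 MEM@6 WB@7
I3 sub r3 <- r3,r5: IF@4 ID@5 stall=2 (RAW on I2.r5 (WB@7)) EX@8 MEM@9 WB@10
I4 ld r4 <- r2: IF@5 ID@8 stall=0 (-) EX@9 MEM@10 WB@11
I5 sub r2 <- r1,r2: IF@8 ID@9 stall=0 (-) EX@10 MEM@11 WB@12
I6 sub r1 <- r5,r2: IF@9 ID@10 stall=2 (RAW on I5.r2 (WB@12)) EX@13 MEM@14 WB@15

Answer: 5 6 7 10 11 12 15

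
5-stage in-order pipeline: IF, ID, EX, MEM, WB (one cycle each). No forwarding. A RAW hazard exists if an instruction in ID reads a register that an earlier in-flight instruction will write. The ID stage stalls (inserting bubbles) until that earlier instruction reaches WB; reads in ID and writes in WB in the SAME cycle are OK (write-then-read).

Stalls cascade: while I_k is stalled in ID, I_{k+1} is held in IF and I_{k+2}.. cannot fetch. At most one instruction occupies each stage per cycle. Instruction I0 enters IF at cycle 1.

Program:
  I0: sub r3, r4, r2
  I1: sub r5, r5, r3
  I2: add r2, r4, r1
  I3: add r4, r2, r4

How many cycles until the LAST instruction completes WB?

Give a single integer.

I0 sub r3 <- r4,r2: IF@1 ID@2 stall=0 (-) EX@3 MEM@4 WB@5
I1 sub r5 <- r5,r3: IF@2 ID@3 stall=2 (RAW on I0.r3 (WB@5)) EX@6 MEM@7 WB@8
I2 add r2 <- r4,r1: IF@3 ID@6 stall=0 (-) EX@7 MEM@8 WB@9
I3 add r4 <- r2,r4: IF@6 ID@7 stall=2 (RAW on I2.r2 (WB@9)) EX@10 MEM@11 WB@12

Answer: 12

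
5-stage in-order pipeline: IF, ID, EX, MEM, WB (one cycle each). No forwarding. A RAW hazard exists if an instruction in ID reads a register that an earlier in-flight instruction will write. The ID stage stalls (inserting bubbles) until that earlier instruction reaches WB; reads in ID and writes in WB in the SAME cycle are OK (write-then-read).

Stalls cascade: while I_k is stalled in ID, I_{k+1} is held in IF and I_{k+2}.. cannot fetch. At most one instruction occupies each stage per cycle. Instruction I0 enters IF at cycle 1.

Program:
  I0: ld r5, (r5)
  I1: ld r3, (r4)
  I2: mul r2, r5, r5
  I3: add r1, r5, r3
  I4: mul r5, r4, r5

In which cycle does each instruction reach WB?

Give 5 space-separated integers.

I0 ld r5 <- r5: IF@1 ID@2 stall=0 (-) EX@3 MEM@4 WB@5
I1 ld r3 <- r4: IF@2 ID@3 stall=0 (-) EX@4 MEM@5 WB@6
I2 mul r2 <- r5,r5: IF@3 ID@4 stall=1 (RAW on I0.r5 (WB@5)) EX@6 MEM@7 WB@8
I3 add r1 <- r5,r3: IF@4 ID@6 stall=0 (-) EX@7 MEM@8 WB@9
I4 mul r5 <- r4,r5: IF@6 ID@7 stall=0 (-) EX@8 MEM@9 WB@10

Answer: 5 6 8 9 10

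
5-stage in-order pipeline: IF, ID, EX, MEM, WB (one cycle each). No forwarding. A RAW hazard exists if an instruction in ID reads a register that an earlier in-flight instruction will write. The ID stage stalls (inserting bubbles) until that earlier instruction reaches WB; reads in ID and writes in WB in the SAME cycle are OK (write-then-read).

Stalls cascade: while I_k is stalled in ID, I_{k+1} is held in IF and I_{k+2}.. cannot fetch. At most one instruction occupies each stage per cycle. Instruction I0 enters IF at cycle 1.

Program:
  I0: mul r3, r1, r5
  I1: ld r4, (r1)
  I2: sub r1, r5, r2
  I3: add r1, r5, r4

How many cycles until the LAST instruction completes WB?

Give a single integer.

Answer: 9

Derivation:
I0 mul r3 <- r1,r5: IF@1 ID@2 stall=0 (-) EX@3 MEM@4 WB@5
I1 ld r4 <- r1: IF@2 ID@3 stall=0 (-) EX@4 MEM@5 WB@6
I2 sub r1 <- r5,r2: IF@3 ID@4 stall=0 (-) EX@5 MEM@6 WB@7
I3 add r1 <- r5,r4: IF@4 ID@5 stall=1 (RAW on I1.r4 (WB@6)) EX@7 MEM@8 WB@9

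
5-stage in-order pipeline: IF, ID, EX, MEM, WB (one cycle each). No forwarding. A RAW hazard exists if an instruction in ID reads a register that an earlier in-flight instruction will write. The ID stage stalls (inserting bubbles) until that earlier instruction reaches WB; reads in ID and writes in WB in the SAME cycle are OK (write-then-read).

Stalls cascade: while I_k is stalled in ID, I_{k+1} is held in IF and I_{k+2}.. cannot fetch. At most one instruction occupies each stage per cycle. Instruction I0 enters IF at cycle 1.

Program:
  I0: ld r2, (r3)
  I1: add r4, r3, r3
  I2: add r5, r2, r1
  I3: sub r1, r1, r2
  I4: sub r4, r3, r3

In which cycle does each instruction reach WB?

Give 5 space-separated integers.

Answer: 5 6 8 9 10

Derivation:
I0 ld r2 <- r3: IF@1 ID@2 stall=0 (-) EX@3 MEM@4 WB@5
I1 add r4 <- r3,r3: IF@2 ID@3 stall=0 (-) EX@4 MEM@5 WB@6
I2 add r5 <- r2,r1: IF@3 ID@4 stall=1 (RAW on I0.r2 (WB@5)) EX@6 MEM@7 WB@8
I3 sub r1 <- r1,r2: IF@4 ID@6 stall=0 (-) EX@7 MEM@8 WB@9
I4 sub r4 <- r3,r3: IF@6 ID@7 stall=0 (-) EX@8 MEM@9 WB@10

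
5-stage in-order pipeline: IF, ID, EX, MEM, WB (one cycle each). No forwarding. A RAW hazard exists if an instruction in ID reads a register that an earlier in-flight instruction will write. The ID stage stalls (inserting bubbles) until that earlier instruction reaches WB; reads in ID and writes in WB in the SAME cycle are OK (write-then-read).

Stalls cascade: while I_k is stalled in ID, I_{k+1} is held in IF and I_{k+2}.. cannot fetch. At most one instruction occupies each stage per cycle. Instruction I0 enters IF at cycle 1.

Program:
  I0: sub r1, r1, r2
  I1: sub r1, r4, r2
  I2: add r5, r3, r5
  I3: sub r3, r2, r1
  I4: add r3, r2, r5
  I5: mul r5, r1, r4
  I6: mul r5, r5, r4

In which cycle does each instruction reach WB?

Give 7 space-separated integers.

Answer: 5 6 7 9 10 11 14

Derivation:
I0 sub r1 <- r1,r2: IF@1 ID@2 stall=0 (-) EX@3 MEM@4 WB@5
I1 sub r1 <- r4,r2: IF@2 ID@3 stall=0 (-) EX@4 MEM@5 WB@6
I2 add r5 <- r3,r5: IF@3 ID@4 stall=0 (-) EX@5 MEM@6 WB@7
I3 sub r3 <- r2,r1: IF@4 ID@5 stall=1 (RAW on I1.r1 (WB@6)) EX@7 MEM@8 WB@9
I4 add r3 <- r2,r5: IF@5 ID@7 stall=0 (-) EX@8 MEM@9 WB@10
I5 mul r5 <- r1,r4: IF@7 ID@8 stall=0 (-) EX@9 MEM@10 WB@11
I6 mul r5 <- r5,r4: IF@8 ID@9 stall=2 (RAW on I5.r5 (WB@11)) EX@12 MEM@13 WB@14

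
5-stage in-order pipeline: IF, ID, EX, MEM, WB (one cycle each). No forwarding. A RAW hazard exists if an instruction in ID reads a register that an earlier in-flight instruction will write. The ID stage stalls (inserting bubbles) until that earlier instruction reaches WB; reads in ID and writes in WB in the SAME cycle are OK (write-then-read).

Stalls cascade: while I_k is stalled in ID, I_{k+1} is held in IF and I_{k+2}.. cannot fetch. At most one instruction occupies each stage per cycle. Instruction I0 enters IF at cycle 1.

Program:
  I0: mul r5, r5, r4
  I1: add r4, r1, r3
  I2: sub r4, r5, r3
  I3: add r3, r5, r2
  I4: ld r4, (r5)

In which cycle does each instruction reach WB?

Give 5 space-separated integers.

I0 mul r5 <- r5,r4: IF@1 ID@2 stall=0 (-) EX@3 MEM@4 WB@5
I1 add r4 <- r1,r3: IF@2 ID@3 stall=0 (-) EX@4 MEM@5 WB@6
I2 sub r4 <- r5,r3: IF@3 ID@4 stall=1 (RAW on I0.r5 (WB@5)) EX@6 MEM@7 WB@8
I3 add r3 <- r5,r2: IF@4 ID@6 stall=0 (-) EX@7 MEM@8 WB@9
I4 ld r4 <- r5: IF@6 ID@7 stall=0 (-) EX@8 MEM@9 WB@10

Answer: 5 6 8 9 10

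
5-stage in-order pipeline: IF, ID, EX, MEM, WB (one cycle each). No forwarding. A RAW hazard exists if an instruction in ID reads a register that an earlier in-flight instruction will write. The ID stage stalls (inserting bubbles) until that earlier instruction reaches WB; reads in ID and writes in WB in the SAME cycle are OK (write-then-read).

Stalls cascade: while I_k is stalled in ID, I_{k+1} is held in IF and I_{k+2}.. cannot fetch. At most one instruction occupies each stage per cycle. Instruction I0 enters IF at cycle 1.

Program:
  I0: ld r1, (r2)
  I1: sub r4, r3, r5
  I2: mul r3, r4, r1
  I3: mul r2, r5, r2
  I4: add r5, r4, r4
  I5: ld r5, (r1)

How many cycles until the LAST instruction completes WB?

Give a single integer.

I0 ld r1 <- r2: IF@1 ID@2 stall=0 (-) EX@3 MEM@4 WB@5
I1 sub r4 <- r3,r5: IF@2 ID@3 stall=0 (-) EX@4 MEM@5 WB@6
I2 mul r3 <- r4,r1: IF@3 ID@4 stall=2 (RAW on I1.r4 (WB@6)) EX@7 MEM@8 WB@9
I3 mul r2 <- r5,r2: IF@4 ID@7 stall=0 (-) EX@8 MEM@9 WB@10
I4 add r5 <- r4,r4: IF@7 ID@8 stall=0 (-) EX@9 MEM@10 WB@11
I5 ld r5 <- r1: IF@8 ID@9 stall=0 (-) EX@10 MEM@11 WB@12

Answer: 12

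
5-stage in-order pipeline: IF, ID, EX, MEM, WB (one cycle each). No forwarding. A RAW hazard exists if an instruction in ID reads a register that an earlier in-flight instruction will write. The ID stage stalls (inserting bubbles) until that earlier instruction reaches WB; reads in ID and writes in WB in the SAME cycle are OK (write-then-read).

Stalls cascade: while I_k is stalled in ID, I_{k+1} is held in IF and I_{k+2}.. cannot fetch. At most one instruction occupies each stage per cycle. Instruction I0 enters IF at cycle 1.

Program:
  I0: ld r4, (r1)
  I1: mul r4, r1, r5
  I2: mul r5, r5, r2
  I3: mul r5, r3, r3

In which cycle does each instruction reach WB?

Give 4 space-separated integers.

I0 ld r4 <- r1: IF@1 ID@2 stall=0 (-) EX@3 MEM@4 WB@5
I1 mul r4 <- r1,r5: IF@2 ID@3 stall=0 (-) EX@4 MEM@5 WB@6
I2 mul r5 <- r5,r2: IF@3 ID@4 stall=0 (-) EX@5 MEM@6 WB@7
I3 mul r5 <- r3,r3: IF@4 ID@5 stall=0 (-) EX@6 MEM@7 WB@8

Answer: 5 6 7 8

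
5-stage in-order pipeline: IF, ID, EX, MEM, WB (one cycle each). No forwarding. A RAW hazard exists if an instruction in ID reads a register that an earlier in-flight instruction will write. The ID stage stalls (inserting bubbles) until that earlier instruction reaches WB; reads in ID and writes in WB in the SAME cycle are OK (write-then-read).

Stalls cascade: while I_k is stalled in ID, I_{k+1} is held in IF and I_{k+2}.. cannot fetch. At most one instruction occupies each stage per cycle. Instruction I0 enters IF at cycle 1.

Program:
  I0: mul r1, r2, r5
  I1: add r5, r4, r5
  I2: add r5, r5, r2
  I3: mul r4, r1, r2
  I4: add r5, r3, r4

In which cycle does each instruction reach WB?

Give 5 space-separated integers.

I0 mul r1 <- r2,r5: IF@1 ID@2 stall=0 (-) EX@3 MEM@4 WB@5
I1 add r5 <- r4,r5: IF@2 ID@3 stall=0 (-) EX@4 MEM@5 WB@6
I2 add r5 <- r5,r2: IF@3 ID@4 stall=2 (RAW on I1.r5 (WB@6)) EX@7 MEM@8 WB@9
I3 mul r4 <- r1,r2: IF@4 ID@7 stall=0 (-) EX@8 MEM@9 WB@10
I4 add r5 <- r3,r4: IF@7 ID@8 stall=2 (RAW on I3.r4 (WB@10)) EX@11 MEM@12 WB@13

Answer: 5 6 9 10 13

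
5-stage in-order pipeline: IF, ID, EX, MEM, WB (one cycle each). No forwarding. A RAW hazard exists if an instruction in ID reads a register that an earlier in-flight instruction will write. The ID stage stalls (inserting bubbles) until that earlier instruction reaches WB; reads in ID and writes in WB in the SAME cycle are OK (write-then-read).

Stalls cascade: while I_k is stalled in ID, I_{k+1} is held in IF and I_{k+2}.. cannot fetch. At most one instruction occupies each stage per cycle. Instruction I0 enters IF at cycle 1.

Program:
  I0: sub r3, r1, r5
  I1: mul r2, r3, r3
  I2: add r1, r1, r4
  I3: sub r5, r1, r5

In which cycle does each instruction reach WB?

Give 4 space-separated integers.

I0 sub r3 <- r1,r5: IF@1 ID@2 stall=0 (-) EX@3 MEM@4 WB@5
I1 mul r2 <- r3,r3: IF@2 ID@3 stall=2 (RAW on I0.r3 (WB@5)) EX@6 MEM@7 WB@8
I2 add r1 <- r1,r4: IF@3 ID@6 stall=0 (-) EX@7 MEM@8 WB@9
I3 sub r5 <- r1,r5: IF@6 ID@7 stall=2 (RAW on I2.r1 (WB@9)) EX@10 MEM@11 WB@12

Answer: 5 8 9 12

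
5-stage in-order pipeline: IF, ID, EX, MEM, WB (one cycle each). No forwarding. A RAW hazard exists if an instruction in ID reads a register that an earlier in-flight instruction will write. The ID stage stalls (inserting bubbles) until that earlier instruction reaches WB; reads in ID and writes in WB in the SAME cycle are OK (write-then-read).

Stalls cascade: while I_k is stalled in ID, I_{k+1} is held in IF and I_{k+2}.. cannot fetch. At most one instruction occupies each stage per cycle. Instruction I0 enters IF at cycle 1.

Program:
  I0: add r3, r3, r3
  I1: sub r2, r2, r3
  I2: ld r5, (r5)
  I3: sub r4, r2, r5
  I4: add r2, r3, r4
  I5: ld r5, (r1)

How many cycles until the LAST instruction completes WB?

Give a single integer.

I0 add r3 <- r3,r3: IF@1 ID@2 stall=0 (-) EX@3 MEM@4 WB@5
I1 sub r2 <- r2,r3: IF@2 ID@3 stall=2 (RAW on I0.r3 (WB@5)) EX@6 MEM@7 WB@8
I2 ld r5 <- r5: IF@3 ID@6 stall=0 (-) EX@7 MEM@8 WB@9
I3 sub r4 <- r2,r5: IF@6 ID@7 stall=2 (RAW on I2.r5 (WB@9)) EX@10 MEM@11 WB@12
I4 add r2 <- r3,r4: IF@7 ID@10 stall=2 (RAW on I3.r4 (WB@12)) EX@13 MEM@14 WB@15
I5 ld r5 <- r1: IF@10 ID@13 stall=0 (-) EX@14 MEM@15 WB@16

Answer: 16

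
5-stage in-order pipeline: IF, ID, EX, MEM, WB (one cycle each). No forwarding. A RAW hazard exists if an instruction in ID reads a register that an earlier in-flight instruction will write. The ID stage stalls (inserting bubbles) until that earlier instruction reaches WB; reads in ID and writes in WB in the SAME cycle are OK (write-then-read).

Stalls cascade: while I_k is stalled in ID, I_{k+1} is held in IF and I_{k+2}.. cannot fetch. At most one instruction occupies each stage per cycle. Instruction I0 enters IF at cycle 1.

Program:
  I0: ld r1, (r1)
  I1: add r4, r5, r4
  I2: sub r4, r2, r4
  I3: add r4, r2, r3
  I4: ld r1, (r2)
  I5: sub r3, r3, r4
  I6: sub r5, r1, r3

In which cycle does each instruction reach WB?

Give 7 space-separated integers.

Answer: 5 6 9 10 11 13 16

Derivation:
I0 ld r1 <- r1: IF@1 ID@2 stall=0 (-) EX@3 MEM@4 WB@5
I1 add r4 <- r5,r4: IF@2 ID@3 stall=0 (-) EX@4 MEM@5 WB@6
I2 sub r4 <- r2,r4: IF@3 ID@4 stall=2 (RAW on I1.r4 (WB@6)) EX@7 MEM@8 WB@9
I3 add r4 <- r2,r3: IF@4 ID@7 stall=0 (-) EX@8 MEM@9 WB@10
I4 ld r1 <- r2: IF@7 ID@8 stall=0 (-) EX@9 MEM@10 WB@11
I5 sub r3 <- r3,r4: IF@8 ID@9 stall=1 (RAW on I3.r4 (WB@10)) EX@11 MEM@12 WB@13
I6 sub r5 <- r1,r3: IF@9 ID@11 stall=2 (RAW on I5.r3 (WB@13)) EX@14 MEM@15 WB@16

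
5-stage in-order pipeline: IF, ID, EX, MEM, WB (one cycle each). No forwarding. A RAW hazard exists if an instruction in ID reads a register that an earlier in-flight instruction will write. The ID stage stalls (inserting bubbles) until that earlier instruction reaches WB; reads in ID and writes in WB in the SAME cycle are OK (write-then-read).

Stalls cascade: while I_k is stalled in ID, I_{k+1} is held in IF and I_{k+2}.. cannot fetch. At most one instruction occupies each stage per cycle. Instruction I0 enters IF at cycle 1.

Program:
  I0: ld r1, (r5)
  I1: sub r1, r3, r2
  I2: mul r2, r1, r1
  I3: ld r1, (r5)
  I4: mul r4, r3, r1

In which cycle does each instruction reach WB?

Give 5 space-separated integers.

Answer: 5 6 9 10 13

Derivation:
I0 ld r1 <- r5: IF@1 ID@2 stall=0 (-) EX@3 MEM@4 WB@5
I1 sub r1 <- r3,r2: IF@2 ID@3 stall=0 (-) EX@4 MEM@5 WB@6
I2 mul r2 <- r1,r1: IF@3 ID@4 stall=2 (RAW on I1.r1 (WB@6)) EX@7 MEM@8 WB@9
I3 ld r1 <- r5: IF@4 ID@7 stall=0 (-) EX@8 MEM@9 WB@10
I4 mul r4 <- r3,r1: IF@7 ID@8 stall=2 (RAW on I3.r1 (WB@10)) EX@11 MEM@12 WB@13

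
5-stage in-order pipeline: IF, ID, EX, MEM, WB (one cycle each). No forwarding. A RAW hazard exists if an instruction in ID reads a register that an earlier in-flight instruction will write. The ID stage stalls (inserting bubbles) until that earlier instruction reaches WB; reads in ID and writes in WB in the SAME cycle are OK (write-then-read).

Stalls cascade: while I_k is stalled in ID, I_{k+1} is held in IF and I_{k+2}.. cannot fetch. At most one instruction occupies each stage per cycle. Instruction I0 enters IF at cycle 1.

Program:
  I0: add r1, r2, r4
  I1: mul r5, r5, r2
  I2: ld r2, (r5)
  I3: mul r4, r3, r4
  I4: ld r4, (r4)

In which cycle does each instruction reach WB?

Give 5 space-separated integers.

I0 add r1 <- r2,r4: IF@1 ID@2 stall=0 (-) EX@3 MEM@4 WB@5
I1 mul r5 <- r5,r2: IF@2 ID@3 stall=0 (-) EX@4 MEM@5 WB@6
I2 ld r2 <- r5: IF@3 ID@4 stall=2 (RAW on I1.r5 (WB@6)) EX@7 MEM@8 WB@9
I3 mul r4 <- r3,r4: IF@4 ID@7 stall=0 (-) EX@8 MEM@9 WB@10
I4 ld r4 <- r4: IF@7 ID@8 stall=2 (RAW on I3.r4 (WB@10)) EX@11 MEM@12 WB@13

Answer: 5 6 9 10 13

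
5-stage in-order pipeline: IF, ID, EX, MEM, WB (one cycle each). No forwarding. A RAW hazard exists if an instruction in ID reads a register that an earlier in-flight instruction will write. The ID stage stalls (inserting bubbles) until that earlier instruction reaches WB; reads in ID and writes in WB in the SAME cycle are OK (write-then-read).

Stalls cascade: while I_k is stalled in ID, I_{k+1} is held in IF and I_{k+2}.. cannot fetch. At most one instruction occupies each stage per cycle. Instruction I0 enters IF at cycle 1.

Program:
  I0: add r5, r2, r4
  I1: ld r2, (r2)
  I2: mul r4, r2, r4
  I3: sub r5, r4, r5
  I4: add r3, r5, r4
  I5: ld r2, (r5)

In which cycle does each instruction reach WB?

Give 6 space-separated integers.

Answer: 5 6 9 12 15 16

Derivation:
I0 add r5 <- r2,r4: IF@1 ID@2 stall=0 (-) EX@3 MEM@4 WB@5
I1 ld r2 <- r2: IF@2 ID@3 stall=0 (-) EX@4 MEM@5 WB@6
I2 mul r4 <- r2,r4: IF@3 ID@4 stall=2 (RAW on I1.r2 (WB@6)) EX@7 MEM@8 WB@9
I3 sub r5 <- r4,r5: IF@4 ID@7 stall=2 (RAW on I2.r4 (WB@9)) EX@10 MEM@11 WB@12
I4 add r3 <- r5,r4: IF@7 ID@10 stall=2 (RAW on I3.r5 (WB@12)) EX@13 MEM@14 WB@15
I5 ld r2 <- r5: IF@10 ID@13 stall=0 (-) EX@14 MEM@15 WB@16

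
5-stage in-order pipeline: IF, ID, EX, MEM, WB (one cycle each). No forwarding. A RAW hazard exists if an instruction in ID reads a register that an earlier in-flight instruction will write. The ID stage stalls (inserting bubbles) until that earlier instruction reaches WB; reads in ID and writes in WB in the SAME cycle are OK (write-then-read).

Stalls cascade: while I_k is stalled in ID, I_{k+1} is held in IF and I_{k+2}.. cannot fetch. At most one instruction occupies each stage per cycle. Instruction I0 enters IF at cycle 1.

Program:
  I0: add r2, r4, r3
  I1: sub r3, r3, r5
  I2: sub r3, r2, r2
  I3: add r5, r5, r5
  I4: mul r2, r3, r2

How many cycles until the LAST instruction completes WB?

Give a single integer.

I0 add r2 <- r4,r3: IF@1 ID@2 stall=0 (-) EX@3 MEM@4 WB@5
I1 sub r3 <- r3,r5: IF@2 ID@3 stall=0 (-) EX@4 MEM@5 WB@6
I2 sub r3 <- r2,r2: IF@3 ID@4 stall=1 (RAW on I0.r2 (WB@5)) EX@6 MEM@7 WB@8
I3 add r5 <- r5,r5: IF@4 ID@6 stall=0 (-) EX@7 MEM@8 WB@9
I4 mul r2 <- r3,r2: IF@6 ID@7 stall=1 (RAW on I2.r3 (WB@8)) EX@9 MEM@10 WB@11

Answer: 11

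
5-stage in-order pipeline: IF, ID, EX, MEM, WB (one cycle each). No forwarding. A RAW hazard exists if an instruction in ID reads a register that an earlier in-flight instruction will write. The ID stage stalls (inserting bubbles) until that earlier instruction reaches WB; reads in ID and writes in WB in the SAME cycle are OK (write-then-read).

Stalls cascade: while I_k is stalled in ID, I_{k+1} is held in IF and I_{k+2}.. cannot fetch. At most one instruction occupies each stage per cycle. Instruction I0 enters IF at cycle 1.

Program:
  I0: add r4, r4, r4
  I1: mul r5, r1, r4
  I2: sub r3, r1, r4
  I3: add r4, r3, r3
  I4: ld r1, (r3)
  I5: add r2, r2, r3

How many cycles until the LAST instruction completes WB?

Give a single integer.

Answer: 14

Derivation:
I0 add r4 <- r4,r4: IF@1 ID@2 stall=0 (-) EX@3 MEM@4 WB@5
I1 mul r5 <- r1,r4: IF@2 ID@3 stall=2 (RAW on I0.r4 (WB@5)) EX@6 MEM@7 WB@8
I2 sub r3 <- r1,r4: IF@3 ID@6 stall=0 (-) EX@7 MEM@8 WB@9
I3 add r4 <- r3,r3: IF@6 ID@7 stall=2 (RAW on I2.r3 (WB@9)) EX@10 MEM@11 WB@12
I4 ld r1 <- r3: IF@7 ID@10 stall=0 (-) EX@11 MEM@12 WB@13
I5 add r2 <- r2,r3: IF@10 ID@11 stall=0 (-) EX@12 MEM@13 WB@14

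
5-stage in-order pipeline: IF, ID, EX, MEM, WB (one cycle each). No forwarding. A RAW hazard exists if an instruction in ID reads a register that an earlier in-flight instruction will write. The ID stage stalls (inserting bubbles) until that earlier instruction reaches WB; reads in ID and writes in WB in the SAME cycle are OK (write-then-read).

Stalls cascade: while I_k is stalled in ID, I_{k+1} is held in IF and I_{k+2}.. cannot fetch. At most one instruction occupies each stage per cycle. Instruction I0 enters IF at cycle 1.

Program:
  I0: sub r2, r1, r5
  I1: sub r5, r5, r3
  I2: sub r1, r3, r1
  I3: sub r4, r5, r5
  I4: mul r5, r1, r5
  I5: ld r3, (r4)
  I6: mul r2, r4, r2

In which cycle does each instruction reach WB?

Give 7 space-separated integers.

Answer: 5 6 7 9 10 12 13

Derivation:
I0 sub r2 <- r1,r5: IF@1 ID@2 stall=0 (-) EX@3 MEM@4 WB@5
I1 sub r5 <- r5,r3: IF@2 ID@3 stall=0 (-) EX@4 MEM@5 WB@6
I2 sub r1 <- r3,r1: IF@3 ID@4 stall=0 (-) EX@5 MEM@6 WB@7
I3 sub r4 <- r5,r5: IF@4 ID@5 stall=1 (RAW on I1.r5 (WB@6)) EX@7 MEM@8 WB@9
I4 mul r5 <- r1,r5: IF@5 ID@7 stall=0 (-) EX@8 MEM@9 WB@10
I5 ld r3 <- r4: IF@7 ID@8 stall=1 (RAW on I3.r4 (WB@9)) EX@10 MEM@11 WB@12
I6 mul r2 <- r4,r2: IF@8 ID@10 stall=0 (-) EX@11 MEM@12 WB@13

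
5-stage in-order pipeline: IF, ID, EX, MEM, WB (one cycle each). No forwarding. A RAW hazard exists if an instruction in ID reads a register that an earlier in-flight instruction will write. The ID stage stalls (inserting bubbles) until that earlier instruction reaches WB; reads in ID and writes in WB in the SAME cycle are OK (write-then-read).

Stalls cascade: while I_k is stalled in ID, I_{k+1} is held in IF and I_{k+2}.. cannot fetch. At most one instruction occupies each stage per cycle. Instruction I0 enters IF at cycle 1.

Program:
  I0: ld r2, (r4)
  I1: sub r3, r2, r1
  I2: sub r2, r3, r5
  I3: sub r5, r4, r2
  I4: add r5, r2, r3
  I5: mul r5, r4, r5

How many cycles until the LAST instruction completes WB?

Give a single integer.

Answer: 18

Derivation:
I0 ld r2 <- r4: IF@1 ID@2 stall=0 (-) EX@3 MEM@4 WB@5
I1 sub r3 <- r2,r1: IF@2 ID@3 stall=2 (RAW on I0.r2 (WB@5)) EX@6 MEM@7 WB@8
I2 sub r2 <- r3,r5: IF@3 ID@6 stall=2 (RAW on I1.r3 (WB@8)) EX@9 MEM@10 WB@11
I3 sub r5 <- r4,r2: IF@6 ID@9 stall=2 (RAW on I2.r2 (WB@11)) EX@12 MEM@13 WB@14
I4 add r5 <- r2,r3: IF@9 ID@12 stall=0 (-) EX@13 MEM@14 WB@15
I5 mul r5 <- r4,r5: IF@12 ID@13 stall=2 (RAW on I4.r5 (WB@15)) EX@16 MEM@17 WB@18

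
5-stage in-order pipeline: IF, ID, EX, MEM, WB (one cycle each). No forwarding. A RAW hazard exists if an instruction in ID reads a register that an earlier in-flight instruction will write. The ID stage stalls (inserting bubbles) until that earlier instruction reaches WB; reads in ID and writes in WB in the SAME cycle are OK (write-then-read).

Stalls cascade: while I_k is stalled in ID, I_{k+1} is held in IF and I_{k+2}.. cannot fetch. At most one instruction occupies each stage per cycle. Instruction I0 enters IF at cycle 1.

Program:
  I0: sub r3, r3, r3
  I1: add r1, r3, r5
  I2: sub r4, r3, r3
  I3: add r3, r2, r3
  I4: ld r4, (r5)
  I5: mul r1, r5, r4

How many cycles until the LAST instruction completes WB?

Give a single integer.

Answer: 14

Derivation:
I0 sub r3 <- r3,r3: IF@1 ID@2 stall=0 (-) EX@3 MEM@4 WB@5
I1 add r1 <- r3,r5: IF@2 ID@3 stall=2 (RAW on I0.r3 (WB@5)) EX@6 MEM@7 WB@8
I2 sub r4 <- r3,r3: IF@3 ID@6 stall=0 (-) EX@7 MEM@8 WB@9
I3 add r3 <- r2,r3: IF@6 ID@7 stall=0 (-) EX@8 MEM@9 WB@10
I4 ld r4 <- r5: IF@7 ID@8 stall=0 (-) EX@9 MEM@10 WB@11
I5 mul r1 <- r5,r4: IF@8 ID@9 stall=2 (RAW on I4.r4 (WB@11)) EX@12 MEM@13 WB@14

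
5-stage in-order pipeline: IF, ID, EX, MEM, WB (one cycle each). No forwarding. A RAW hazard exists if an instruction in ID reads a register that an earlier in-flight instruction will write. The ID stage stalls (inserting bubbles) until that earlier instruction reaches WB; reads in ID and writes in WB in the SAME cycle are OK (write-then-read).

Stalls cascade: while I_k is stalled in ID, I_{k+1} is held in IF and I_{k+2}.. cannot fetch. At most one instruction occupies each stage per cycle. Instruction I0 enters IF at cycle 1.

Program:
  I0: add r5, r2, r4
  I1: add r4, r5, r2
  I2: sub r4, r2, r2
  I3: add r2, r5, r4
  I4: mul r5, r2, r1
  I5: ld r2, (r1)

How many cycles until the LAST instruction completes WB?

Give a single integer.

I0 add r5 <- r2,r4: IF@1 ID@2 stall=0 (-) EX@3 MEM@4 WB@5
I1 add r4 <- r5,r2: IF@2 ID@3 stall=2 (RAW on I0.r5 (WB@5)) EX@6 MEM@7 WB@8
I2 sub r4 <- r2,r2: IF@3 ID@6 stall=0 (-) EX@7 MEM@8 WB@9
I3 add r2 <- r5,r4: IF@6 ID@7 stall=2 (RAW on I2.r4 (WB@9)) EX@10 MEM@11 WB@12
I4 mul r5 <- r2,r1: IF@7 ID@10 stall=2 (RAW on I3.r2 (WB@12)) EX@13 MEM@14 WB@15
I5 ld r2 <- r1: IF@10 ID@13 stall=0 (-) EX@14 MEM@15 WB@16

Answer: 16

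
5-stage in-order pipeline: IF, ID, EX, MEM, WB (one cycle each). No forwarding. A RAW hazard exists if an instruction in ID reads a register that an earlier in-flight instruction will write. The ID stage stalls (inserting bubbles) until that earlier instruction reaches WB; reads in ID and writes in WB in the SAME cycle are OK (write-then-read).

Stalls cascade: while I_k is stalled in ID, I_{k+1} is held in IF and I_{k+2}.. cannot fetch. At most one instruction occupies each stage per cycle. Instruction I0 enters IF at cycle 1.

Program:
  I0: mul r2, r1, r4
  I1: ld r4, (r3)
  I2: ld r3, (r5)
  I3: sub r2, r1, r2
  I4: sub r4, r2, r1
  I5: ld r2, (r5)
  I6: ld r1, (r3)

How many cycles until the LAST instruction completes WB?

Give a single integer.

I0 mul r2 <- r1,r4: IF@1 ID@2 stall=0 (-) EX@3 MEM@4 WB@5
I1 ld r4 <- r3: IF@2 ID@3 stall=0 (-) EX@4 MEM@5 WB@6
I2 ld r3 <- r5: IF@3 ID@4 stall=0 (-) EX@5 MEM@6 WB@7
I3 sub r2 <- r1,r2: IF@4 ID@5 stall=0 (-) EX@6 MEM@7 WB@8
I4 sub r4 <- r2,r1: IF@5 ID@6 stall=2 (RAW on I3.r2 (WB@8)) EX@9 MEM@10 WB@11
I5 ld r2 <- r5: IF@6 ID@9 stall=0 (-) EX@10 MEM@11 WB@12
I6 ld r1 <- r3: IF@9 ID@10 stall=0 (-) EX@11 MEM@12 WB@13

Answer: 13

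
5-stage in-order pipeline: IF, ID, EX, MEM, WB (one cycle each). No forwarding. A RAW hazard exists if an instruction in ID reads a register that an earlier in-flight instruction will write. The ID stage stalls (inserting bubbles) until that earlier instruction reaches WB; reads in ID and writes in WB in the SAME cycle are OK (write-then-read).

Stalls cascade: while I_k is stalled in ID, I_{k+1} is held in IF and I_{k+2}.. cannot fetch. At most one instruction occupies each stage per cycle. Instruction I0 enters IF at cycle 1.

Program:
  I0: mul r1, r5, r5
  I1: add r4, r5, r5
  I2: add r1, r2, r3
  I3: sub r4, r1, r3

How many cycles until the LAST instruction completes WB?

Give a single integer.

I0 mul r1 <- r5,r5: IF@1 ID@2 stall=0 (-) EX@3 MEM@4 WB@5
I1 add r4 <- r5,r5: IF@2 ID@3 stall=0 (-) EX@4 MEM@5 WB@6
I2 add r1 <- r2,r3: IF@3 ID@4 stall=0 (-) EX@5 MEM@6 WB@7
I3 sub r4 <- r1,r3: IF@4 ID@5 stall=2 (RAW on I2.r1 (WB@7)) EX@8 MEM@9 WB@10

Answer: 10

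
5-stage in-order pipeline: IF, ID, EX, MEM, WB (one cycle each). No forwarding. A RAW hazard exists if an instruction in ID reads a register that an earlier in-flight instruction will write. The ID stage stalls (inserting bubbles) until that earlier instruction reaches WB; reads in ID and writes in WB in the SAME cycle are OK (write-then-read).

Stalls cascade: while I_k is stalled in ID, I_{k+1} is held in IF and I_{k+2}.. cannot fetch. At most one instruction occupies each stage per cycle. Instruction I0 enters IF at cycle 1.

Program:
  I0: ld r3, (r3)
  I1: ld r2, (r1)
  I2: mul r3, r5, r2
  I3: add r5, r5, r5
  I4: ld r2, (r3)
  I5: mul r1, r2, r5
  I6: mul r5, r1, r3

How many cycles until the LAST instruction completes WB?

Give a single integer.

I0 ld r3 <- r3: IF@1 ID@2 stall=0 (-) EX@3 MEM@4 WB@5
I1 ld r2 <- r1: IF@2 ID@3 stall=0 (-) EX@4 MEM@5 WB@6
I2 mul r3 <- r5,r2: IF@3 ID@4 stall=2 (RAW on I1.r2 (WB@6)) EX@7 MEM@8 WB@9
I3 add r5 <- r5,r5: IF@4 ID@7 stall=0 (-) EX@8 MEM@9 WB@10
I4 ld r2 <- r3: IF@7 ID@8 stall=1 (RAW on I2.r3 (WB@9)) EX@10 MEM@11 WB@12
I5 mul r1 <- r2,r5: IF@8 ID@10 stall=2 (RAW on I4.r2 (WB@12)) EX@13 MEM@14 WB@15
I6 mul r5 <- r1,r3: IF@10 ID@13 stall=2 (RAW on I5.r1 (WB@15)) EX@16 MEM@17 WB@18

Answer: 18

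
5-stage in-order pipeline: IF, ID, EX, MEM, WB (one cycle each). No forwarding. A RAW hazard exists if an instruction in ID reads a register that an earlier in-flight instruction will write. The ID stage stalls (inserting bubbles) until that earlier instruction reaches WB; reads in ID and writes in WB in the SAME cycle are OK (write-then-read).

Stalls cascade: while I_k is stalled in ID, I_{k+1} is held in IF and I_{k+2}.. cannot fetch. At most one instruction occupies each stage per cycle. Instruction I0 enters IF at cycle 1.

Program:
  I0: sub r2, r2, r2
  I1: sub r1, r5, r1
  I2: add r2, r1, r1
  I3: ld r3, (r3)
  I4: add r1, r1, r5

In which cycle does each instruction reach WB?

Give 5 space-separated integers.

Answer: 5 6 9 10 11

Derivation:
I0 sub r2 <- r2,r2: IF@1 ID@2 stall=0 (-) EX@3 MEM@4 WB@5
I1 sub r1 <- r5,r1: IF@2 ID@3 stall=0 (-) EX@4 MEM@5 WB@6
I2 add r2 <- r1,r1: IF@3 ID@4 stall=2 (RAW on I1.r1 (WB@6)) EX@7 MEM@8 WB@9
I3 ld r3 <- r3: IF@4 ID@7 stall=0 (-) EX@8 MEM@9 WB@10
I4 add r1 <- r1,r5: IF@7 ID@8 stall=0 (-) EX@9 MEM@10 WB@11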